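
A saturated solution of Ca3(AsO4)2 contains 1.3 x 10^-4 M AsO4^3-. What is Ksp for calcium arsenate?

Ca3(AsO4)2(s) ⇌ 3 Ca^2+ + 2 AsO4^3-
Stoichiometry gives [Ca^2+] = (3/2)[AsO4^3-] = 1.95 x 10^-4 M.
Ksp = [Ca^2+]^3[AsO4^3-]^2
Ksp = (1.95 × 10^-4)^3 × (1.3 × 10^-4)^2 = 1.3 × 10^-19

1.3e-19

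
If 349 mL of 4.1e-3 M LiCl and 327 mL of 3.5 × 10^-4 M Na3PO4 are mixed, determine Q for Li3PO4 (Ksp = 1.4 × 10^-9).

Q ≈ 1.6 x 10^-12

Total volume = 349 + 327 = 676 mL.
[Li^+] = 4.1 × 10^-3 × (349/676) = 2.12 × 10^-3 M
[PO4^3-] = 3.5 x 10^-4 × (327/676) = 1.69 × 10^-4 M
Li3PO4(s) <=> 3 Li^+ + PO4^3-, so Q = [Li^+]^3[PO4^3-]
Q = (2.12 × 10^-3)^3(1.69 x 10^-4) = 1.6 × 10^-12
Q < Ksp, so no precipitate of Li3PO4 forms.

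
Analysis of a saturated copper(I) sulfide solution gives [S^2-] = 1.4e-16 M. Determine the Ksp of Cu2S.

1.1 × 10^-47

Cu2S(s) ⇌ 2 Cu^+ + S^2-
Stoichiometry gives [Cu^+] = (2/1)[S^2-] = 2.80 × 10^-16 M.
Ksp = [Cu^+]^2[S^2-]
Ksp = (2.80 × 10^-16)^2 × 1.4 × 10^-16 = 1.1 x 10^-47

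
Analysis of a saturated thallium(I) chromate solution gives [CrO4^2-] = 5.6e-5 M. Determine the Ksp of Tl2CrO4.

Tl2CrO4(s) <=> 2 Tl^+(aq) + CrO4^2-(aq)
Stoichiometry gives [Tl^+] = (2/1)[CrO4^2-] = 1.12 × 10^-4 M.
Ksp = [Tl^+]^2[CrO4^2-]
Ksp = (1.12 x 10^-4)^2 × 5.6 × 10^-5 = 7.0 × 10^-13

Ksp = 7.0 x 10^-13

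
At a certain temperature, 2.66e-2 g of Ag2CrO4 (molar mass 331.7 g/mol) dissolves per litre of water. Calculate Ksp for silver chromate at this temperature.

Molar solubility s = (2.66 × 10^-2 g/L) / (331.7 g/mol) = 8.019 × 10^-5 M.
Ag2CrO4(s) <=> 2 Ag^+(aq) + CrO4^2-(aq)
Let s = molar solubility. Then [Ag^+] = 2s and [CrO4^2-] = s.
Ksp = [Ag^+]^2[CrO4^2-]
Ksp = (2s)^2s = 4s^3
With s = 8.019 × 10^-5: Ksp = 2.06 × 10^-12

Ksp = 2.06 x 10^-12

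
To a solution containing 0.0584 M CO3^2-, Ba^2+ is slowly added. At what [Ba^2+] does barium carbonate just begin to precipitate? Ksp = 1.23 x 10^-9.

BaCO3(s) ⇌ Ba^2+ + CO3^2-
Ksp = [Ba^2+][CO3^2-]
Precipitation begins when Q = Ksp. With [CO3^2-] = 0.0584 M:
1.23 x 10^-9 = (0.0584) × [Ba^2+]
[Ba^2+] = (1.23 x 10^-9 / 5.84 × 10^-2) = 2.11 x 10^-8 M

[Ba^2+] = 2.11 × 10^-8 M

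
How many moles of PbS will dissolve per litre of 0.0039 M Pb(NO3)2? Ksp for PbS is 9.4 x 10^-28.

2.4 × 10^-25 M

PbS(s) ⇌ Pb^2+ + S^2-
Ksp = [Pb^2+][S^2-]
Let s be the molar solubility in this solution. [Pb^2+] = 0.0039 + s ≈ 0.0039, [S^2-] = s (common-ion effect: Pb^2+ is already 0.0039 M).
Ksp ≈ 0.0039 × s
s = 2.4 × 10^-25 M
Check: s = 2.4 x 10^-25 ≪ 0.0039, so the approximation is valid.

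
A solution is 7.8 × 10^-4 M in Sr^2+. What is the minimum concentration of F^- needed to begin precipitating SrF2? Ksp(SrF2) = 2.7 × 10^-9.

[F^-] ≈ 1.9e-3 M

SrF2(s) <=> Sr^2+(aq) + 2 F^-(aq)
Ksp = [Sr^2+][F^-]^2
Precipitation begins when Q = Ksp. With [Sr^2+] = 7.8 × 10^-4 M:
2.7 × 10^-9 = (7.8 × 10^-4) × [F^-]^2
[F^-] = (2.7 × 10^-9 / 7.8 x 10^-4)^(1/2) = 1.9 x 10^-3 M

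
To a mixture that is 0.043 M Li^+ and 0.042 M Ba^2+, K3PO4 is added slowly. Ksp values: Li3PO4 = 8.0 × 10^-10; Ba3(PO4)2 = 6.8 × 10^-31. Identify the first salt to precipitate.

Each salt begins to precipitate when Q = Ksp, i.e. when [PO4^3-] reaches its threshold.
For Li3PO4: 8.0 × 10^-10 = (0.043)^3 × [PO4^3-]  ⇒  [PO4^3-] = 1.0 x 10^-5 M.
For Ba3(PO4)2: 6.8 × 10^-31 = (0.042)^3 × [PO4^3-]^2  ⇒  [PO4^3-] = 9.6 x 10^-14 M.
The salt with the lower threshold [PO4^3-] precipitates first: Ba3(PO4)2.

Ba3(PO4)2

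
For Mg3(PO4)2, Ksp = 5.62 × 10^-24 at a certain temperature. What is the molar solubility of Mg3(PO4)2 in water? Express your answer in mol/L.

Mg3(PO4)2(s) <=> 3 Mg^2+ + 2 PO4^3-
Ksp = [Mg^2+]^3[PO4^3-]^2
Let s = molar solubility. Then [Mg^2+] = 3s and [PO4^3-] = 2s.
Substituting: Ksp = (3s)^3(2s)^2 = 108s^5
s = (5.62 × 10^-24 / 108)^(1/5) = 8.78 × 10^-6 M

8.78 × 10^-6 M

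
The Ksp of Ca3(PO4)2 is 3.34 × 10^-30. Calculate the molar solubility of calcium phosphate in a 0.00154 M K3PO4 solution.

Ca3(PO4)2(s) ⇌ 3 Ca^2+(aq) + 2 PO4^3-(aq)
Ksp = [Ca^2+]^3[PO4^3-]^2
Let s be the molar solubility in this solution. [Ca^2+] = 3s, [PO4^3-] = 0.00154 + 2s ≈ 0.00154 (since PO4^3- from K3PO4 dominates).
Ksp ≈ (3s)^3 × (0.00154)^2
s = 3.74 × 10^-9 M
Check: 2s = 7.5 x 10^-9 ≪ 0.00154, so the approximation is valid.

3.74 x 10^-9 M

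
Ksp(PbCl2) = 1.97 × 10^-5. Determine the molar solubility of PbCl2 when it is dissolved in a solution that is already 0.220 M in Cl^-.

s = 4.07 × 10^-4 M

PbCl2(s) ⇌ Pb^2+(aq) + 2 Cl^-(aq)
Ksp = [Pb^2+][Cl^-]^2
If s mol/L dissolves here, [Pb^2+] = s, [Cl^-] = 0.220 + 2s ≈ 0.220 (Ksp is small, so little additional dissolves).
Ksp ≈ s × (0.220)^2
s = 4.07 x 10^-4 M
Check: 2s = 8.1 × 10^-4 ≪ 0.220, so the approximation is valid.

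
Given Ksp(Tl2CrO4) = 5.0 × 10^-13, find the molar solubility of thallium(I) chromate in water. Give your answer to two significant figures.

Tl2CrO4(s) ⇌ 2 Tl^+(aq) + CrO4^2-(aq)
Ksp = [Tl^+]^2[CrO4^2-]
For each mole of Tl2CrO4 that dissolves: [Tl^+] = 2s, [CrO4^2-] = s.
Ksp = (2s)^2s = 4s^3
Solving, s = (5.0 × 10^-13/4)^(1/3) = 5.0 × 10^-5 M

s = 5.0e-5 M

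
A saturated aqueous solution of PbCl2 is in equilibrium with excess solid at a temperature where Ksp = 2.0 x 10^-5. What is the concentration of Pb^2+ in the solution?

[Pb^2+] ≈ 0.017 M

PbCl2(s) ⇌ Pb^2+(aq) + 2 Cl^-(aq)
Ksp = [Pb^2+][Cl^-]^2
If s mol/L of PbCl2 dissolves, [Pb^2+] = s and [Cl^-] = 2s.
Substituting: Ksp = s(2s)^2 = 4s^3
s^3 = 2.0 x 10^-5 / 4, so s = 1.71 x 10^-2 M
[Pb^2+] = s = 1.7 × 10^-2 M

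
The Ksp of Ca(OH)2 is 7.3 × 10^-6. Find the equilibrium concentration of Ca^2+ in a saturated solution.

[Ca^2+] = 1.2 × 10^-2 M

Ca(OH)2(s) ⇌ Ca^2+ + 2 OH^-
Ksp = [Ca^2+][OH^-]^2
For each mole of Ca(OH)2 that dissolves: [Ca^2+] = s, [OH^-] = 2s.
So Ksp = s × (2s)^2 = 4s^3
s^3 = 7.3 × 10^-6 / 4, so s = 1.22 × 10^-2 M
[Ca^2+] = s = 1.2 × 10^-2 M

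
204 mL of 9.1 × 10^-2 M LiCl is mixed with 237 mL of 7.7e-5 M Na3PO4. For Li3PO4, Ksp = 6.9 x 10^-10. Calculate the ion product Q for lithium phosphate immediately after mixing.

Q ≈ 3.1 × 10^-9

Total volume = 204 + 237 = 441 mL.
[Li^+] = 9.1 x 10^-2 × (204/441) = 4.21 × 10^-2 M
[PO4^3-] = 7.7 × 10^-5 × (237/441) = 4.14 x 10^-5 M
Li3PO4(s) ⇌ 3 Li^+(aq) + PO4^3-(aq), so Q = [Li^+]^3[PO4^3-]
Q = (4.21 × 10^-2)^3(4.14 × 10^-5) = 3.1 × 10^-9
Q > Ksp, so Li3PO4 will precipitate.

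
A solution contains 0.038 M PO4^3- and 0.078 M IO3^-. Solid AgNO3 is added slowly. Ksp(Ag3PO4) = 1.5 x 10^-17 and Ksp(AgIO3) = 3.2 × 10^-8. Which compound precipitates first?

AgIO3

Each salt begins to precipitate when Q = Ksp, i.e. when [Ag^+] reaches its threshold.
For Ag3PO4: 1.5 x 10^-17 = 0.038 × [Ag^+]^3  ⇒  [Ag^+] = 7.3 x 10^-6 M.
For AgIO3: 3.2 × 10^-8 = 0.078 × [Ag^+]  ⇒  [Ag^+] = 4.1 × 10^-7 M.
The salt with the lower threshold [Ag^+] precipitates first: AgIO3.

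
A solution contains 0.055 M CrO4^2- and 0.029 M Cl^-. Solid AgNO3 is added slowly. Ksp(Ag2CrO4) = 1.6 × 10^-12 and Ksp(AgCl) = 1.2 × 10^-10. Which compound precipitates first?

Each salt begins to precipitate when Q = Ksp, i.e. when [Ag^+] reaches its threshold.
For Ag2CrO4: 1.6 × 10^-12 = 0.055 × [Ag^+]^2  ⇒  [Ag^+] = 5.4 × 10^-6 M.
For AgCl: 1.2 × 10^-10 = 0.029 × [Ag^+]  ⇒  [Ag^+] = 4.1 × 10^-9 M.
The salt with the lower threshold [Ag^+] precipitates first: AgCl.

AgCl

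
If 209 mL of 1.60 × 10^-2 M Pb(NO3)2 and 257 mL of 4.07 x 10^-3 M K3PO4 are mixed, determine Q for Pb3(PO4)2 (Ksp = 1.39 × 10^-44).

Total volume = 209 + 257 = 466 mL.
[Pb^2+] = 1.60 × 10^-2 × (209/466) = 7.176 × 10^-3 M
[PO4^3-] = 4.07 × 10^-3 × (257/466) = 2.245 x 10^-3 M
Pb3(PO4)2(s) <=> 3 Pb^2+ + 2 PO4^3-, so Q = [Pb^2+]^3[PO4^3-]^2
Q = (7.176 x 10^-3)^3(2.245 × 10^-3)^2 = 1.86 × 10^-12
Q > Ksp, so Pb3(PO4)2 will precipitate.

Q ≈ 1.86 × 10^-12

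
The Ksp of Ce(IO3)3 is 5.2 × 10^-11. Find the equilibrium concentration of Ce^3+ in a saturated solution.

Ce(IO3)3(s) ⇌ Ce^3+ + 3 IO3^-
Ksp = [Ce^3+][IO3^-]^3
If s mol/L of Ce(IO3)3 dissolves, [Ce^3+] = s and [IO3^-] = 3s.
So Ksp = s × (3s)^3 = 27s^4
s^4 = 5.2 × 10^-11 / 27, so s = 1.18 x 10^-3 M
[Ce^3+] = s = 1.2 × 10^-3 M

[Ce^3+] ≈ 1.2 × 10^-3 M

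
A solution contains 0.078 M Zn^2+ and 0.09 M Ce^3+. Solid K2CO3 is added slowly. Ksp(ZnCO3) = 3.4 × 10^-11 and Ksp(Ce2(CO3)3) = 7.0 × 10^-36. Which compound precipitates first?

Ce2(CO3)3

Precipitation of each salt starts when its ion product equals its Ksp.
For ZnCO3: 3.4 × 10^-11 = 0.078 × [CO3^2-]  ⇒  [CO3^2-] = 4.4 × 10^-10 M.
For Ce2(CO3)3: 7.0 × 10^-36 = (0.09)^2 × [CO3^2-]^3  ⇒  [CO3^2-] = 9.5 × 10^-12 M.
The salt with the lower threshold [CO3^2-] precipitates first: Ce2(CO3)3.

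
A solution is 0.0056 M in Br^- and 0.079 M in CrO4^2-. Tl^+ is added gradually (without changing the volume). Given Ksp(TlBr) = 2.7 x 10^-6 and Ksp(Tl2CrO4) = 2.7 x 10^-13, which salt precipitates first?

Precipitation of each salt starts when its ion product equals its Ksp.
For TlBr: 2.7 x 10^-6 = 0.0056 × [Tl^+]  ⇒  [Tl^+] = 4.8 × 10^-4 M.
For Tl2CrO4: 2.7 x 10^-13 = 0.079 × [Tl^+]^2  ⇒  [Tl^+] = 1.8 × 10^-6 M.
The salt with the lower threshold [Tl^+] precipitates first: Tl2CrO4.

Tl2CrO4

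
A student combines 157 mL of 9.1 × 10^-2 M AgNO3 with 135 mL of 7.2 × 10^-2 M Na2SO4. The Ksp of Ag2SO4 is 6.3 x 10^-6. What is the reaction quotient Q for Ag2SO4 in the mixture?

Q = 8.0e-5

Total volume = 157 + 135 = 292 mL.
[Ag^+] = 9.1 x 10^-2 × (157/292) = 4.89 × 10^-2 M
[SO4^2-] = 7.2 × 10^-2 × (135/292) = 3.33 × 10^-2 M
Ag2SO4(s) ⇌ 2 Ag^+ + SO4^2-, so Q = [Ag^+]^2[SO4^2-]
Q = (4.89 x 10^-2)^2(3.33 x 10^-2) = 8.0 x 10^-5
Q > Ksp, so Ag2SO4 will precipitate.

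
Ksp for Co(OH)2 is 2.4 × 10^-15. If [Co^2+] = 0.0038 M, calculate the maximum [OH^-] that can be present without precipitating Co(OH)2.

Co(OH)2(s) <=> Co^2+ + 2 OH^-
Ksp = [Co^2+][OH^-]^2
Precipitation begins when Q = Ksp. With [Co^2+] = 0.0038 M:
2.4 × 10^-15 = (0.0038) × [OH^-]^2
[OH^-] = (2.4 × 10^-15 / 3.8 x 10^-3)^(1/2) = 7.9 × 10^-7 M

7.9 x 10^-7 M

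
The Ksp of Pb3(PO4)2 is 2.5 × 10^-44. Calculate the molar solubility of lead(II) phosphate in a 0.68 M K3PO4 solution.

s ≈ 1.3 × 10^-15 M

Pb3(PO4)2(s) ⇌ 3 Pb^2+(aq) + 2 PO4^3-(aq)
Ksp = [Pb^2+]^3[PO4^3-]^2
Let s = moles of Pb3(PO4)2 that dissolve per litre. [Pb^2+] = 3s, [PO4^3-] = 0.68 + 2s ≈ 0.68 (common-ion effect: PO4^3- is already 0.68 M).
Ksp ≈ (3s)^3 × (0.68)^2
s = 1.3 × 10^-15 M
Check: 2s = 2.5 x 10^-15 ≪ 0.68, so the approximation is valid.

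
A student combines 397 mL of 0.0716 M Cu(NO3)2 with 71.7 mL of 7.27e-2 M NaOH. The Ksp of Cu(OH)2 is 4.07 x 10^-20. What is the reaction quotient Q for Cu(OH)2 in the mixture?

Q ≈ 7.50e-6

Total volume = 397 + 71.7 = 468.7 mL.
[Cu^2+] = 7.16 × 10^-2 × (397/468.7) = 6.065 x 10^-2 M
[OH^-] = 7.27 × 10^-2 × (71.7/468.7) = 1.112 x 10^-2 M
Cu(OH)2(s) <=> Cu^2+ + 2 OH^-, so Q = [Cu^2+][OH^-]^2
Q = (6.065 × 10^-2)(1.112 x 10^-2)^2 = 7.50 × 10^-6
Q > Ksp, so Cu(OH)2 will precipitate.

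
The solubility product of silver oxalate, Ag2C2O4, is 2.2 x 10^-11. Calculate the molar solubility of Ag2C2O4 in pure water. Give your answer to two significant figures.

Ag2C2O4(s) ⇌ 2 Ag^+(aq) + C2O4^2-(aq)
Ksp = [Ag^+]^2[C2O4^2-]
Let s = molar solubility. Then [Ag^+] = 2s and [C2O4^2-] = s.
Substituting: Ksp = (2s)^2s = 4s^3
Solving, s = (2.2 x 10^-11/4)^(1/3) = 1.8 × 10^-4 M

s = 1.8 x 10^-4 M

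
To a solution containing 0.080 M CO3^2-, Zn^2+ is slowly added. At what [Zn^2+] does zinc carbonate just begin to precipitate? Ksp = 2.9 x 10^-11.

ZnCO3(s) <=> Zn^2+(aq) + CO3^2-(aq)
Ksp = [Zn^2+][CO3^2-]
Precipitation begins when Q = Ksp. With [CO3^2-] = 0.080 M:
2.9 x 10^-11 = (0.080) × [Zn^2+]
[Zn^2+] = (2.9 x 10^-11 / 8.0 × 10^-2) = 3.6 × 10^-10 M

[Zn^2+] ≈ 3.6 × 10^-10 M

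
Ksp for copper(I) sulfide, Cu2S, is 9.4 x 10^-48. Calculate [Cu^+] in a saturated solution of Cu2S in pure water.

Cu2S(s) ⇌ 2 Cu^+ + S^2-
Ksp = [Cu^+]^2[S^2-]
For each mole of Cu2S that dissolves: [Cu^+] = 2s, [S^2-] = s.
Ksp = (2s)^2s = 4s^3
Solving, s = (9.4 x 10^-48/4)^(1/3) = 1.33 × 10^-16 M
[Cu^+] = 2s = 2.7 x 10^-16 M

[Cu^+] = 2.7 × 10^-16 M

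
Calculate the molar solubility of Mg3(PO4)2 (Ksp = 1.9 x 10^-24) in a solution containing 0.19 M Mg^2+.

s = 8.3 x 10^-12 M

Mg3(PO4)2(s) <=> 3 Mg^2+(aq) + 2 PO4^3-(aq)
Ksp = [Mg^2+]^3[PO4^3-]^2
Let s be the molar solubility in this solution. [Mg^2+] = 0.19 + 3s ≈ 0.19, [PO4^3-] = 2s (common-ion effect: Mg^2+ is already 0.19 M).
Ksp ≈ (0.19)^3 × (2s)^2
s = 8.3 x 10^-12 M
Check: 3s = 2.5 × 10^-11 ≪ 0.19, so the approximation is valid.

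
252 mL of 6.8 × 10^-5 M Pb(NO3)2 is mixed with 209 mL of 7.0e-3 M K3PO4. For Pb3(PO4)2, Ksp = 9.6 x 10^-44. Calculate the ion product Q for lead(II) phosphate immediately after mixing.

Total volume = 252 + 209 = 461 mL.
[Pb^2+] = 6.8 × 10^-5 × (252/461) = 3.72 × 10^-5 M
[PO4^3-] = 7.0 × 10^-3 × (209/461) = 3.17 × 10^-3 M
Pb3(PO4)2(s) ⇌ 3 Pb^2+ + 2 PO4^3-, so Q = [Pb^2+]^3[PO4^3-]^2
Q = (3.72 × 10^-5)^3(3.17 x 10^-3)^2 = 5.2 × 10^-19
Q > Ksp, so Pb3(PO4)2 will precipitate.

5.2e-19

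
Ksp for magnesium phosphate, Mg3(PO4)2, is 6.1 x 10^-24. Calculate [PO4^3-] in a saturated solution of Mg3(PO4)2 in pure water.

[PO4^3-] ≈ 1.8e-5 M

Mg3(PO4)2(s) <=> 3 Mg^2+ + 2 PO4^3-
Ksp = [Mg^2+]^3[PO4^3-]^2
If s mol/L of Mg3(PO4)2 dissolves, [Mg^2+] = 3s and [PO4^3-] = 2s.
So Ksp = (3s)^3 × (2s)^2 = 108s^5
s^5 = 6.1 x 10^-24 / 108, so s = 8.92 × 10^-6 M
[PO4^3-] = 2s = 1.8 × 10^-5 M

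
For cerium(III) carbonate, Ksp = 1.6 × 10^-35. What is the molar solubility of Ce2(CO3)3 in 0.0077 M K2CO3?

s = 3.0 x 10^-15 M

Ce2(CO3)3(s) <=> 2 Ce^3+(aq) + 3 CO3^2-(aq)
Ksp = [Ce^3+]^2[CO3^2-]^3
Let s be the molar solubility in this solution. [Ce^3+] = 2s, [CO3^2-] = 0.0077 + 3s ≈ 0.0077 (Ksp is small, so little additional dissolves).
Ksp ≈ (2s)^2 × (0.0077)^3
s = 3.0 × 10^-15 M
Check: 3s = 8.9 x 10^-15 ≪ 0.0077, so the approximation is valid.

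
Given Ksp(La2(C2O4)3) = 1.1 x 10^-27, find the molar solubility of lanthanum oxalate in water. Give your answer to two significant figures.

La2(C2O4)3(s) <=> 2 La^3+(aq) + 3 C2O4^2-(aq)
Ksp = [La^3+]^2[C2O4^2-]^3
With molar solubility s: [La^3+] = 2s, [C2O4^2-] = 3s.
Substituting: Ksp = (2s)^2(3s)^3 = 108s^5
Solving, s = (1.1 x 10^-27/108)^(1/5) = 1.6 × 10^-6 M

s ≈ 1.6e-6 M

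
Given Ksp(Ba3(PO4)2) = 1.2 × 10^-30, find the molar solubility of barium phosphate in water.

Ba3(PO4)2(s) ⇌ 3 Ba^2+ + 2 PO4^3-
Ksp = [Ba^2+]^3[PO4^3-]^2
Let s = molar solubility. Then [Ba^2+] = 3s and [PO4^3-] = 2s.
So Ksp = (3s)^3 × (2s)^2 = 108s^5
Solving, s = (1.2 × 10^-30/108)^(1/5) = 4.1 × 10^-7 M

4.1e-7 M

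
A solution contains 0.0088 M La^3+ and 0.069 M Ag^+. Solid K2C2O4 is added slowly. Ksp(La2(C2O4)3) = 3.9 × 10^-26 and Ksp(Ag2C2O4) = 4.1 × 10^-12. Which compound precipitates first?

Ag2C2O4

Precipitation of each salt starts when its ion product equals its Ksp.
For La2(C2O4)3: 3.9 × 10^-26 = (0.0088)^2 × [C2O4^2-]^3  ⇒  [C2O4^2-] = 8.0 x 10^-8 M.
For Ag2C2O4: 4.1 × 10^-12 = (0.069)^2 × [C2O4^2-]  ⇒  [C2O4^2-] = 8.6 × 10^-10 M.
The salt with the lower threshold [C2O4^2-] precipitates first: Ag2C2O4.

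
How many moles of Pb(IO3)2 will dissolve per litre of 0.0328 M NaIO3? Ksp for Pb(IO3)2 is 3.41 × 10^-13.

s ≈ 3.17 × 10^-10 M

Pb(IO3)2(s) ⇌ Pb^2+(aq) + 2 IO3^-(aq)
Ksp = [Pb^2+][IO3^-]^2
Let s be the molar solubility in this solution. [Pb^2+] = s, [IO3^-] = 0.0328 + 2s ≈ 0.0328 (since IO3^- from NaIO3 dominates).
Ksp ≈ s × (0.0328)^2
s = 3.17 × 10^-10 M
Check: 2s = 6.3 × 10^-10 ≪ 0.0328, so the approximation is valid.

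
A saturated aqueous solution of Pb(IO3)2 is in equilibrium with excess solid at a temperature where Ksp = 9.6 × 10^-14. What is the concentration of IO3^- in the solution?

Pb(IO3)2(s) ⇌ Pb^2+(aq) + 2 IO3^-(aq)
Ksp = [Pb^2+][IO3^-]^2
Let s = molar solubility. Then [Pb^2+] = s and [IO3^-] = 2s.
Substituting: Ksp = s(2s)^2 = 4s^3
s = (9.6 × 10^-14 / 4)^(1/3) = 2.88 x 10^-5 M
[IO3^-] = 2s = 5.8 × 10^-5 M

[IO3^-] ≈ 5.8 x 10^-5 M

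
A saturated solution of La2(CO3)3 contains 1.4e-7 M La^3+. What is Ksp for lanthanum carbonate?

Ksp ≈ 1.8e-34

La2(CO3)3(s) ⇌ 2 La^3+ + 3 CO3^2-
Stoichiometry gives [CO3^2-] = (3/2)[La^3+] = 2.10 × 10^-7 M.
Ksp = [La^3+]^2[CO3^2-]^3
Ksp = (1.4 × 10^-7)^2 × (2.10 × 10^-7)^3 = 1.8 × 10^-34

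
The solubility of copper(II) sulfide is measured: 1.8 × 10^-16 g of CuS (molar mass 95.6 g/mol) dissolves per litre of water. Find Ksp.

Ksp = 3.5 × 10^-36

Molar solubility s = (1.8 × 10^-16 g/L) / (95.6 g/mol) = 1.88 x 10^-18 M.
CuS(s) ⇌ Cu^2+(aq) + S^2-(aq)
Let s = molar solubility. Then [Cu^2+] = s and [S^2-] = s.
Ksp = [Cu^2+][S^2-]
Ksp = (s)(s) = s^2
Ksp = (1.88 × 10^-18)^2 = 3.5 x 10^-36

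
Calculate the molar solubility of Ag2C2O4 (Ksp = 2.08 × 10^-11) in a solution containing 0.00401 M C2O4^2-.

Ag2C2O4(s) ⇌ 2 Ag^+(aq) + C2O4^2-(aq)
Ksp = [Ag^+]^2[C2O4^2-]
Let s be the molar solubility in this solution. [Ag^+] = 2s, [C2O4^2-] = 0.00401 + s ≈ 0.00401 (Ksp is small, so little additional dissolves).
Ksp ≈ (2s)^2 × 0.00401
s = 3.60 x 10^-5 M
Check: s = 3.6 × 10^-5 ≪ 0.00401, so the approximation is valid.

s = 3.60e-5 M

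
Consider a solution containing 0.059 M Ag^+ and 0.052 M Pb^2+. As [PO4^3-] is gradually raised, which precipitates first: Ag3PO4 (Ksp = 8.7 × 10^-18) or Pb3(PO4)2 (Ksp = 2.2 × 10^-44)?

Pb3(PO4)2

Each salt begins to precipitate when Q = Ksp, i.e. when [PO4^3-] reaches its threshold.
For Ag3PO4: 8.7 × 10^-18 = (0.059)^3 × [PO4^3-]  ⇒  [PO4^3-] = 4.2 x 10^-14 M.
For Pb3(PO4)2: 2.2 × 10^-44 = (0.052)^3 × [PO4^3-]^2  ⇒  [PO4^3-] = 1.3 × 10^-20 M.
The salt with the lower threshold [PO4^3-] precipitates first: Pb3(PO4)2.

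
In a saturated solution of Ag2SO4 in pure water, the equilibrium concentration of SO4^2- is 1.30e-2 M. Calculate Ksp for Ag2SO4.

Ksp ≈ 8.79e-6

Ag2SO4(s) <=> 2 Ag^+ + SO4^2-
Stoichiometry gives [Ag^+] = (2/1)[SO4^2-] = 2.600 × 10^-2 M.
Ksp = [Ag^+]^2[SO4^2-]
Ksp = (2.600 x 10^-2)^2 × 1.30 × 10^-2 = 8.79 x 10^-6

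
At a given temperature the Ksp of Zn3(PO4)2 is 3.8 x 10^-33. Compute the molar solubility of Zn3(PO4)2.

Zn3(PO4)2(s) <=> 3 Zn^2+(aq) + 2 PO4^3-(aq)
Ksp = [Zn^2+]^3[PO4^3-]^2
With molar solubility s: [Zn^2+] = 3s, [PO4^3-] = 2s.
Substituting: Ksp = (3s)^3(2s)^2 = 108s^5
s = (3.8 x 10^-33 / 108)^(1/5) = 1.3 x 10^-7 M

1.3 × 10^-7 M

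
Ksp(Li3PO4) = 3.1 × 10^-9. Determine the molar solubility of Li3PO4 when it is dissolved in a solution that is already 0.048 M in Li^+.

2.8 × 10^-5 M

Li3PO4(s) <=> 3 Li^+ + PO4^3-
Ksp = [Li^+]^3[PO4^3-]
Let s = moles of Li3PO4 that dissolve per litre. [Li^+] = 0.048 + 3s ≈ 0.048, [PO4^3-] = s (common-ion effect: Li^+ is already 0.048 M).
Ksp ≈ (0.048)^3 × s
s = 2.8 × 10^-5 M
Check: 3s = 8.4 × 10^-5 ≪ 0.048, so the approximation is valid.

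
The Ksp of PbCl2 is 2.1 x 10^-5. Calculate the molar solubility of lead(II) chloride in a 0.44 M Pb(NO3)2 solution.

s ≈ 3.5 × 10^-3 M

PbCl2(s) ⇌ Pb^2+(aq) + 2 Cl^-(aq)
Ksp = [Pb^2+][Cl^-]^2
Let s = moles of PbCl2 that dissolve per litre. [Pb^2+] = 0.44 + s ≈ 0.44, [Cl^-] = 2s (common-ion effect: Pb^2+ is already 0.44 M).
Ksp ≈ 0.44 × (2s)^2
s = 3.5 × 10^-3 M
Check: s = 3.5 × 10^-3 ≪ 0.44, so the approximation is valid.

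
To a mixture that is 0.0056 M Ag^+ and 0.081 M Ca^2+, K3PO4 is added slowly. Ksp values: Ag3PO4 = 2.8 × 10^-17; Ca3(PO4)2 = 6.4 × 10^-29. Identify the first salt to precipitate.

Ca3(PO4)2

Each salt begins to precipitate when Q = Ksp, i.e. when [PO4^3-] reaches its threshold.
For Ag3PO4: 2.8 × 10^-17 = (0.0056)^3 × [PO4^3-]  ⇒  [PO4^3-] = 1.6 × 10^-10 M.
For Ca3(PO4)2: 6.4 × 10^-29 = (0.081)^3 × [PO4^3-]^2  ⇒  [PO4^3-] = 3.5 × 10^-13 M.
The salt with the lower threshold [PO4^3-] precipitates first: Ca3(PO4)2.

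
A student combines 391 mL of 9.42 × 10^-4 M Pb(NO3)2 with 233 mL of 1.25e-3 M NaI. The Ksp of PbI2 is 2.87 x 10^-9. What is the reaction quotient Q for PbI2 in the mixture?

1.29e-10

Total volume = 391 + 233 = 624 mL.
[Pb^2+] = 9.42 × 10^-4 × (391/624) = 5.903 × 10^-4 M
[I^-] = 1.25 x 10^-3 × (233/624) = 4.667 × 10^-4 M
PbI2(s) ⇌ Pb^2+ + 2 I^-, so Q = [Pb^2+][I^-]^2
Q = (5.903 × 10^-4)(4.667 × 10^-4)^2 = 1.29 x 10^-10
Q < Ksp, so no precipitate of PbI2 forms.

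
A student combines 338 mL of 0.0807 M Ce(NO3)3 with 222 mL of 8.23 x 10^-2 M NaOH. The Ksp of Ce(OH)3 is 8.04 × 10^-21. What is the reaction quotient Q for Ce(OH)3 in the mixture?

1.69 × 10^-6

Total volume = 338 + 222 = 560 mL.
[Ce^3+] = 8.07 × 10^-2 × (338/560) = 4.871 × 10^-2 M
[OH^-] = 8.23 × 10^-2 × (222/560) = 3.263 × 10^-2 M
Ce(OH)3(s) ⇌ Ce^3+(aq) + 3 OH^-(aq), so Q = [Ce^3+][OH^-]^3
Q = (4.871 x 10^-2)(3.263 × 10^-2)^3 = 1.69 x 10^-6
Q > Ksp, so Ce(OH)3 will precipitate.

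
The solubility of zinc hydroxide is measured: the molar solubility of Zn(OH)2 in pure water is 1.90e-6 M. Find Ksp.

2.74 x 10^-17

Zn(OH)2(s) ⇌ Zn^2+(aq) + 2 OH^-(aq)
If s mol/L of Zn(OH)2 dissolves, [Zn^2+] = s and [OH^-] = 2s.
Ksp = [Zn^2+][OH^-]^2
Ksp = s(2s)^2 = 4s^3
With s = 1.90 × 10^-6: Ksp = 2.74 × 10^-17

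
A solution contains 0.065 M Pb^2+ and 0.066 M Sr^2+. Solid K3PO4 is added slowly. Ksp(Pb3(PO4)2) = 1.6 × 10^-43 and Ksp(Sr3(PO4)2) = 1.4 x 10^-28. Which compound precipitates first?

Pb3(PO4)2

Precipitation of each salt starts when its ion product equals its Ksp.
For Pb3(PO4)2: 1.6 × 10^-43 = (0.065)^3 × [PO4^3-]^2  ⇒  [PO4^3-] = 2.4 × 10^-20 M.
For Sr3(PO4)2: 1.4 x 10^-28 = (0.066)^3 × [PO4^3-]^2  ⇒  [PO4^3-] = 7.0 x 10^-13 M.
The salt with the lower threshold [PO4^3-] precipitates first: Pb3(PO4)2.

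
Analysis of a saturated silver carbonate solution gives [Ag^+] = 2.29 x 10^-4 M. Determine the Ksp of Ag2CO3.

6.00 x 10^-12

Ag2CO3(s) <=> 2 Ag^+ + CO3^2-
Stoichiometry gives [CO3^2-] = (1/2)[Ag^+] = 1.145 x 10^-4 M.
Ksp = [Ag^+]^2[CO3^2-]
Ksp = (2.29 × 10^-4)^2 × 1.145 × 10^-4 = 6.00 × 10^-12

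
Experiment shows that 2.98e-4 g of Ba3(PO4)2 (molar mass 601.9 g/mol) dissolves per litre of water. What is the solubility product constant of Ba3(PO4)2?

Ksp ≈ 3.21 x 10^-30

Molar solubility s = (2.98 x 10^-4 g/L) / (601.9 g/mol) = 4.951 × 10^-7 M.
Ba3(PO4)2(s) <=> 3 Ba^2+(aq) + 2 PO4^3-(aq)
With molar solubility s: [Ba^2+] = 3s, [PO4^3-] = 2s.
Ksp = [Ba^2+]^3[PO4^3-]^2
So Ksp = (3s)^3 × (2s)^2 = 108s^5
Ksp = 108 × (4.951 x 10^-7)^5 = 3.21 × 10^-30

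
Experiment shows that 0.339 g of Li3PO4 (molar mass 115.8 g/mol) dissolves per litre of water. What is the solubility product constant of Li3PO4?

Molar solubility s = (3.39 x 10^-1 g/L) / (115.8 g/mol) = 2.927 × 10^-3 M.
Li3PO4(s) ⇌ 3 Li^+ + PO4^3-
If s mol/L of Li3PO4 dissolves, [Li^+] = 3s and [PO4^3-] = s.
Ksp = [Li^+]^3[PO4^3-]
Ksp = (3s)^3s = 27s^4
Ksp = 27 × (2.927 × 10^-3)^4 = 1.98 × 10^-9

Ksp = 1.98e-9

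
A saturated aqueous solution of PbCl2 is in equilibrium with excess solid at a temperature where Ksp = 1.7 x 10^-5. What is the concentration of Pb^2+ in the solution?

PbCl2(s) ⇌ Pb^2+ + 2 Cl^-
Ksp = [Pb^2+][Cl^-]^2
With molar solubility s: [Pb^2+] = s, [Cl^-] = 2s.
Ksp = s(2s)^2 = 4s^3
Solving, s = (1.7 x 10^-5/4)^(1/3) = 1.62 × 10^-2 M
[Pb^2+] = s = 1.6 x 10^-2 M

[Pb^2+] ≈ 1.6e-2 M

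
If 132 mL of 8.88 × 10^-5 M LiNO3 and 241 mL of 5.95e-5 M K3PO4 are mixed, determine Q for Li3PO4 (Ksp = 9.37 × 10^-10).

Q = 1.19e-18

Total volume = 132 + 241 = 373 mL.
[Li^+] = 8.88 × 10^-5 × (132/373) = 3.143 × 10^-5 M
[PO4^3-] = 5.95 x 10^-5 × (241/373) = 3.844 × 10^-5 M
Li3PO4(s) <=> 3 Li^+(aq) + PO4^3-(aq), so Q = [Li^+]^3[PO4^3-]
Q = (3.143 x 10^-5)^3(3.844 x 10^-5) = 1.19 × 10^-18
Q < Ksp, so no precipitate of Li3PO4 forms.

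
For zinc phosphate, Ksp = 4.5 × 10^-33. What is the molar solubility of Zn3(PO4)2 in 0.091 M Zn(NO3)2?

Zn3(PO4)2(s) ⇌ 3 Zn^2+ + 2 PO4^3-
Ksp = [Zn^2+]^3[PO4^3-]^2
Let s be the molar solubility in this solution. [Zn^2+] = 0.091 + 3s ≈ 0.091, [PO4^3-] = 2s (common-ion effect: Zn^2+ is already 0.091 M).
Ksp ≈ (0.091)^3 × (2s)^2
s = 1.2 × 10^-15 M
Check: 3s = 3.7 x 10^-15 ≪ 0.091, so the approximation is valid.

s = 1.2e-15 M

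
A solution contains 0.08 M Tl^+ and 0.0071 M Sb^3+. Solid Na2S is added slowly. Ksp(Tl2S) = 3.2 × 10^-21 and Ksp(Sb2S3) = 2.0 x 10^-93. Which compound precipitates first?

Precipitation of each salt starts when its ion product equals its Ksp.
For Tl2S: 3.2 × 10^-21 = (0.08)^2 × [S^2-]  ⇒  [S^2-] = 5.0 × 10^-19 M.
For Sb2S3: 2.0 x 10^-93 = (0.0071)^2 × [S^2-]^3  ⇒  [S^2-] = 3.4 × 10^-30 M.
The salt with the lower threshold [S^2-] precipitates first: Sb2S3.

Sb2S3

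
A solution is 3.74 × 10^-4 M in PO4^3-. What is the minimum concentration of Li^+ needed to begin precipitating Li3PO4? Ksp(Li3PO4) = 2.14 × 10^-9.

[Li^+] ≈ 0.0179 M

Li3PO4(s) ⇌ 3 Li^+ + PO4^3-
Ksp = [Li^+]^3[PO4^3-]
Precipitation begins when Q = Ksp. With [PO4^3-] = 3.74 × 10^-4 M:
2.14 × 10^-9 = (3.74 × 10^-4) × [Li^+]^3
[Li^+] = (2.14 × 10^-9 / 3.74 x 10^-4)^(1/3) = 1.79 x 10^-2 M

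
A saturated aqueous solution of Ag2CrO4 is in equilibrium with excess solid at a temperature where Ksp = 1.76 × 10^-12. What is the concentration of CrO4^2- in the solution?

[CrO4^2-] ≈ 7.61e-5 M

Ag2CrO4(s) ⇌ 2 Ag^+(aq) + CrO4^2-(aq)
Ksp = [Ag^+]^2[CrO4^2-]
For each mole of Ag2CrO4 that dissolves: [Ag^+] = 2s, [CrO4^2-] = s.
Substituting: Ksp = (2s)^2s = 4s^3
s = (1.76 × 10^-12 / 4)^(1/3) = 7.606 × 10^-5 M
[CrO4^2-] = s = 7.61 × 10^-5 M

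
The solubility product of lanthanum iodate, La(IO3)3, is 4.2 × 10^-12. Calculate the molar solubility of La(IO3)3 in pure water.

La(IO3)3(s) ⇌ La^3+(aq) + 3 IO3^-(aq)
Ksp = [La^3+][IO3^-]^3
For each mole of La(IO3)3 that dissolves: [La^3+] = s, [IO3^-] = 3s.
Substituting: Ksp = s(3s)^3 = 27s^4
s = (4.2 × 10^-12 / 27)^(1/4) = 6.3 × 10^-4 M

s = 6.3 x 10^-4 M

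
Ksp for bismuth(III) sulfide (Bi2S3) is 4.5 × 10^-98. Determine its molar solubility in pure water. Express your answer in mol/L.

Bi2S3(s) ⇌ 2 Bi^3+ + 3 S^2-
Ksp = [Bi^3+]^2[S^2-]^3
If s mol/L of Bi2S3 dissolves, [Bi^3+] = 2s and [S^2-] = 3s.
So Ksp = (2s)^2 × (3s)^3 = 108s^5
s = (4.5 × 10^-98 / 108)^(1/5) = 1.3 x 10^-20 M

s = 1.3e-20 M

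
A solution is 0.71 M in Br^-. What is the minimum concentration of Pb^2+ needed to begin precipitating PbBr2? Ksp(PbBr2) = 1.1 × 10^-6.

PbBr2(s) ⇌ Pb^2+(aq) + 2 Br^-(aq)
Ksp = [Pb^2+][Br^-]^2
Precipitation begins when Q = Ksp. With [Br^-] = 0.71 M:
1.1 × 10^-6 = (0.71)^2 × [Pb^2+]
[Pb^2+] = (1.1 × 10^-6 / 5.04 x 10^-1) = 2.2 × 10^-6 M

[Pb^2+] = 2.2 × 10^-6 M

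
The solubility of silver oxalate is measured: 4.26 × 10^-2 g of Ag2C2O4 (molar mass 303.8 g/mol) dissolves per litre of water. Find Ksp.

Molar solubility s = (4.26 x 10^-2 g/L) / (303.8 g/mol) = 1.402 x 10^-4 M.
Ag2C2O4(s) ⇌ 2 Ag^+(aq) + C2O4^2-(aq)
With molar solubility s: [Ag^+] = 2s, [C2O4^2-] = s.
Ksp = [Ag^+]^2[C2O4^2-]
Ksp = (2s)^2s = 4s^3
Ksp = 4 × (1.402 x 10^-4)^3 = 1.10 × 10^-11

Ksp = 1.10e-11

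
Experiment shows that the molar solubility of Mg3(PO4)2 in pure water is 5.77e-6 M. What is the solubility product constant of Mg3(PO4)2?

Mg3(PO4)2(s) ⇌ 3 Mg^2+ + 2 PO4^3-
With molar solubility s: [Mg^2+] = 3s, [PO4^3-] = 2s.
Ksp = [Mg^2+]^3[PO4^3-]^2
Ksp = (3s)^3(2s)^2 = 108s^5
Ksp = 108 × (5.77 x 10^-6)^5 = 6.91 x 10^-25

Ksp = 6.91 × 10^-25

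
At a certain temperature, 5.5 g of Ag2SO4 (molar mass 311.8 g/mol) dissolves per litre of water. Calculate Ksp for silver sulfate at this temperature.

Molar solubility s = (5.5 g/L) / (311.8 g/mol) = 1.76 x 10^-2 M.
Ag2SO4(s) ⇌ 2 Ag^+(aq) + SO4^2-(aq)
For each mole of Ag2SO4 that dissolves: [Ag^+] = 2s, [SO4^2-] = s.
Ksp = [Ag^+]^2[SO4^2-]
Ksp = (2s)^2s = 4s^3
Ksp = 4 × (1.76 × 10^-2)^3 = 2.2 × 10^-5

Ksp ≈ 2.2 × 10^-5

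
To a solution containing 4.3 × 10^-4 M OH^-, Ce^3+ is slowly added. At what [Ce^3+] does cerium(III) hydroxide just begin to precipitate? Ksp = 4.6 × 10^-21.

Ce(OH)3(s) ⇌ Ce^3+ + 3 OH^-
Ksp = [Ce^3+][OH^-]^3
Precipitation begins when Q = Ksp. With [OH^-] = 4.3 × 10^-4 M:
4.6 × 10^-21 = (4.3 × 10^-4)^3 × [Ce^3+]
[Ce^3+] = (4.6 × 10^-21 / 7.95 x 10^-11) = 5.8 x 10^-11 M

[Ce^3+] ≈ 5.8 x 10^-11 M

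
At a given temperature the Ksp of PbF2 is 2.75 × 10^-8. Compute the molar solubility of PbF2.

PbF2(s) <=> Pb^2+(aq) + 2 F^-(aq)
Ksp = [Pb^2+][F^-]^2
Let s = molar solubility. Then [Pb^2+] = s and [F^-] = 2s.
Substituting: Ksp = s(2s)^2 = 4s^3
Solving, s = (2.75 × 10^-8/4)^(1/3) = 1.90 × 10^-3 M

s = 1.90 x 10^-3 M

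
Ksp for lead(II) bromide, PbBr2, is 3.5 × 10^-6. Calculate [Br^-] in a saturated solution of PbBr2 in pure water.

[Br^-] = 1.9 × 10^-2 M

PbBr2(s) ⇌ Pb^2+ + 2 Br^-
Ksp = [Pb^2+][Br^-]^2
For each mole of PbBr2 that dissolves: [Pb^2+] = s, [Br^-] = 2s.
So Ksp = s × (2s)^2 = 4s^3
s^3 = 3.5 × 10^-6 / 4, so s = 9.56 × 10^-3 M
[Br^-] = 2s = 1.9 × 10^-2 M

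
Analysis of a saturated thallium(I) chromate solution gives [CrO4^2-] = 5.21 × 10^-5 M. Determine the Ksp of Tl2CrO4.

Tl2CrO4(s) ⇌ 2 Tl^+ + CrO4^2-
Stoichiometry gives [Tl^+] = (2/1)[CrO4^2-] = 1.042 × 10^-4 M.
Ksp = [Tl^+]^2[CrO4^2-]
Ksp = (1.042 x 10^-4)^2 × 5.21 × 10^-5 = 5.66 × 10^-13

5.66e-13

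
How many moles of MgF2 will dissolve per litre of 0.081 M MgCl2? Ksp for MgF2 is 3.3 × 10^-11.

MgF2(s) ⇌ Mg^2+(aq) + 2 F^-(aq)
Ksp = [Mg^2+][F^-]^2
Let s be the molar solubility in this solution. [Mg^2+] = 0.081 + s ≈ 0.081, [F^-] = 2s (Ksp is small, so little additional dissolves).
Ksp ≈ 0.081 × (2s)^2
s = 1.0 × 10^-5 M
Check: s = 1.0 x 10^-5 ≪ 0.081, so the approximation is valid.

s = 1.0 × 10^-5 M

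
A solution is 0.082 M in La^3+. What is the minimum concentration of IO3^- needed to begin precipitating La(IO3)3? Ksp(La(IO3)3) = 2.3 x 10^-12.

3.0 × 10^-4 M

La(IO3)3(s) ⇌ La^3+(aq) + 3 IO3^-(aq)
Ksp = [La^3+][IO3^-]^3
Precipitation begins when Q = Ksp. With [La^3+] = 0.082 M:
2.3 x 10^-12 = (0.082) × [IO3^-]^3
[IO3^-] = (2.3 x 10^-12 / 8.2 x 10^-2)^(1/3) = 3.0 × 10^-4 M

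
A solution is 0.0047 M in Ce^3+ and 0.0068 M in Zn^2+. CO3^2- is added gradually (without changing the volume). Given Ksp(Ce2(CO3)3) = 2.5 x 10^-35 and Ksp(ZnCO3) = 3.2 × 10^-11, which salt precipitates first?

Precipitation of each salt starts when its ion product equals its Ksp.
For Ce2(CO3)3: 2.5 x 10^-35 = (0.0047)^2 × [CO3^2-]^3  ⇒  [CO3^2-] = 1.0 × 10^-10 M.
For ZnCO3: 3.2 × 10^-11 = 0.0068 × [CO3^2-]  ⇒  [CO3^2-] = 4.7 × 10^-9 M.
The salt with the lower threshold [CO3^2-] precipitates first: Ce2(CO3)3.

Ce2(CO3)3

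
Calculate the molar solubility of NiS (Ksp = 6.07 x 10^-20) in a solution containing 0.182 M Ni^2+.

NiS(s) ⇌ Ni^2+(aq) + S^2-(aq)
Ksp = [Ni^2+][S^2-]
If s mol/L dissolves here, [Ni^2+] = 0.182 + s ≈ 0.182, [S^2-] = s (common-ion effect: Ni^2+ is already 0.182 M).
Ksp ≈ 0.182 × s
s = 3.34 x 10^-19 M
Check: s = 3.3 x 10^-19 ≪ 0.182, so the approximation is valid.

3.34 × 10^-19 M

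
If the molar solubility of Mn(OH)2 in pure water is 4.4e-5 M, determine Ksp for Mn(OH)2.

Mn(OH)2(s) ⇌ Mn^2+(aq) + 2 OH^-(aq)
Let s = molar solubility. Then [Mn^2+] = s and [OH^-] = 2s.
Ksp = [Mn^2+][OH^-]^2
Substituting: Ksp = s(2s)^2 = 4s^3
With s = 4.4 × 10^-5: Ksp = 3.4 × 10^-13

3.4e-13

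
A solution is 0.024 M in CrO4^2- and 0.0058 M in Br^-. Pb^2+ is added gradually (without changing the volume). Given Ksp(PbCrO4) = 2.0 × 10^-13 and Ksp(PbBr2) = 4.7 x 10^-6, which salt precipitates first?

PbCrO4

Each salt begins to precipitate when Q = Ksp, i.e. when [Pb^2+] reaches its threshold.
For PbCrO4: 2.0 × 10^-13 = 0.024 × [Pb^2+]  ⇒  [Pb^2+] = 8.3 × 10^-12 M.
For PbBr2: 4.7 x 10^-6 = (0.0058)^2 × [Pb^2+]  ⇒  [Pb^2+] = 1.4 x 10^-1 M.
The salt with the lower threshold [Pb^2+] precipitates first: PbCrO4.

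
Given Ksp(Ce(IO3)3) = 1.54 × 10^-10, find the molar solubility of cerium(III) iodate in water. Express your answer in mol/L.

Ce(IO3)3(s) ⇌ Ce^3+ + 3 IO3^-
Ksp = [Ce^3+][IO3^-]^3
With molar solubility s: [Ce^3+] = s, [IO3^-] = 3s.
Substituting: Ksp = s(3s)^3 = 27s^4
s = (1.54 × 10^-10 / 27)^(1/4) = 1.55 × 10^-3 M

1.55e-3 M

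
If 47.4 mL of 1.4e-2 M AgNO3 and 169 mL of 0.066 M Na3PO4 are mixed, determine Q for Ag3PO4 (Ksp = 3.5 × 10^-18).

Total volume = 47.4 + 169 = 216.4 mL.
[Ag^+] = 1.4 × 10^-2 × (47.4/216.4) = 3.07 × 10^-3 M
[PO4^3-] = 6.6 × 10^-2 × (169/216.4) = 5.15 x 10^-2 M
Ag3PO4(s) ⇌ 3 Ag^+ + PO4^3-, so Q = [Ag^+]^3[PO4^3-]
Q = (3.07 x 10^-3)^3(5.15 × 10^-2) = 1.5 × 10^-9
Q > Ksp, so Ag3PO4 will precipitate.

1.5 × 10^-9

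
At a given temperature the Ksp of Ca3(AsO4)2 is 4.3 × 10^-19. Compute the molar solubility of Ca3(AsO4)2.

s = 8.3e-5 M

Ca3(AsO4)2(s) ⇌ 3 Ca^2+ + 2 AsO4^3-
Ksp = [Ca^2+]^3[AsO4^3-]^2
Let s = molar solubility. Then [Ca^2+] = 3s and [AsO4^3-] = 2s.
Ksp = (3s)^3(2s)^2 = 108s^5
Solving, s = (4.3 × 10^-19/108)^(1/5) = 8.3 × 10^-5 M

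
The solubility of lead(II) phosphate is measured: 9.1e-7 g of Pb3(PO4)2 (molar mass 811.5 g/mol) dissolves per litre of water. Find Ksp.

Ksp = 1.9 × 10^-43

Molar solubility s = (9.1 × 10^-7 g/L) / (811.5 g/mol) = 1.12 × 10^-9 M.
Pb3(PO4)2(s) ⇌ 3 Pb^2+ + 2 PO4^3-
Let s = molar solubility. Then [Pb^2+] = 3s and [PO4^3-] = 2s.
Ksp = [Pb^2+]^3[PO4^3-]^2
So Ksp = (3s)^3 × (2s)^2 = 108s^5
Ksp = 108 × (1.12 x 10^-9)^5 = 1.9 x 10^-43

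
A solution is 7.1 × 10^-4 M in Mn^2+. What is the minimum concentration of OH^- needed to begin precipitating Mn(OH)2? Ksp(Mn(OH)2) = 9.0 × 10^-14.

Mn(OH)2(s) ⇌ Mn^2+(aq) + 2 OH^-(aq)
Ksp = [Mn^2+][OH^-]^2
Precipitation begins when Q = Ksp. With [Mn^2+] = 7.1 × 10^-4 M:
9.0 × 10^-14 = (7.1 × 10^-4) × [OH^-]^2
[OH^-] = (9.0 × 10^-14 / 7.1 × 10^-4)^(1/2) = 1.1 × 10^-5 M

[OH^-] ≈ 1.1e-5 M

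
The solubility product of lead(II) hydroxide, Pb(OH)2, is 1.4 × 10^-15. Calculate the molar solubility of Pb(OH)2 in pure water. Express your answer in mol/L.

7.0 × 10^-6 M

Pb(OH)2(s) ⇌ Pb^2+(aq) + 2 OH^-(aq)
Ksp = [Pb^2+][OH^-]^2
Let s = molar solubility. Then [Pb^2+] = s and [OH^-] = 2s.
Ksp = s(2s)^2 = 4s^3
s = (1.4 × 10^-15 / 4)^(1/3) = 7.0 × 10^-6 M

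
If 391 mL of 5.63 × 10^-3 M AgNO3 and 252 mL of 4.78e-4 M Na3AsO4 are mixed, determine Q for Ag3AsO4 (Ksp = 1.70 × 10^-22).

Total volume = 391 + 252 = 643 mL.
[Ag^+] = 5.63 × 10^-3 × (391/643) = 3.424 x 10^-3 M
[AsO4^3-] = 4.78 × 10^-4 × (252/643) = 1.873 × 10^-4 M
Ag3AsO4(s) ⇌ 3 Ag^+ + AsO4^3-, so Q = [Ag^+]^3[AsO4^3-]
Q = (3.424 × 10^-3)^3(1.873 × 10^-4) = 7.52 × 10^-12
Q > Ksp, so Ag3AsO4 will precipitate.

Q = 7.52e-12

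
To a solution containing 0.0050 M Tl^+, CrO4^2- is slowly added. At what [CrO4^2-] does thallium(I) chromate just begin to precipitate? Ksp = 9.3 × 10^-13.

Tl2CrO4(s) ⇌ 2 Tl^+ + CrO4^2-
Ksp = [Tl^+]^2[CrO4^2-]
Precipitation begins when Q = Ksp. With [Tl^+] = 0.0050 M:
9.3 × 10^-13 = (0.0050)^2 × [CrO4^2-]
[CrO4^2-] = (9.3 × 10^-13 / 2.50 × 10^-5) = 3.7 × 10^-8 M

[CrO4^2-] = 3.7 x 10^-8 M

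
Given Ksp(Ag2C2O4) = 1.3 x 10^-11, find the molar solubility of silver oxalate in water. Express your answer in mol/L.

s = 1.5 × 10^-4 M

Ag2C2O4(s) ⇌ 2 Ag^+(aq) + C2O4^2-(aq)
Ksp = [Ag^+]^2[C2O4^2-]
Let s = molar solubility. Then [Ag^+] = 2s and [C2O4^2-] = s.
Ksp = (2s)^2s = 4s^3
Solving, s = (1.3 x 10^-11/4)^(1/3) = 1.5 × 10^-4 M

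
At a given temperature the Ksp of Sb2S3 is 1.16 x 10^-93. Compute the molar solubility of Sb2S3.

Sb2S3(s) ⇌ 2 Sb^3+ + 3 S^2-
Ksp = [Sb^3+]^2[S^2-]^3
For each mole of Sb2S3 that dissolves: [Sb^3+] = 2s, [S^2-] = 3s.
So Ksp = (2s)^2 × (3s)^3 = 108s^5
s^5 = 1.16 x 10^-93 / 108, so s = 1.01 × 10^-19 M

s ≈ 1.01e-19 M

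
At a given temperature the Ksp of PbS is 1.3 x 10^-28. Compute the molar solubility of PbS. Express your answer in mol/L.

s = 1.1e-14 M

PbS(s) ⇌ Pb^2+(aq) + S^2-(aq)
Ksp = [Pb^2+][S^2-]
With molar solubility s: [Pb^2+] = s, [S^2-] = s.
Ksp = s × s = s^2
s = √(1.3 x 10^-28) = 1.1 x 10^-14 M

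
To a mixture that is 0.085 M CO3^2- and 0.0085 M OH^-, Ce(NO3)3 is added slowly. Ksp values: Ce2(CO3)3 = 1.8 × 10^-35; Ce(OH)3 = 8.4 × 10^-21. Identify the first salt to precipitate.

Each salt begins to precipitate when Q = Ksp, i.e. when [Ce^3+] reaches its threshold.
For Ce2(CO3)3: 1.8 × 10^-35 = (0.085)^3 × [Ce^3+]^2  ⇒  [Ce^3+] = 1.7 × 10^-16 M.
For Ce(OH)3: 8.4 × 10^-21 = (0.0085)^3 × [Ce^3+]  ⇒  [Ce^3+] = 1.4 × 10^-14 M.
The salt with the lower threshold [Ce^3+] precipitates first: Ce2(CO3)3.

Ce2(CO3)3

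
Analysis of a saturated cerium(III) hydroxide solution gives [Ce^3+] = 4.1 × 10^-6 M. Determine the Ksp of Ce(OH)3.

Ce(OH)3(s) <=> Ce^3+ + 3 OH^-
Stoichiometry gives [OH^-] = (3/1)[Ce^3+] = 1.23 × 10^-5 M.
Ksp = [Ce^3+][OH^-]^3
Ksp = 4.1 × 10^-6 × (1.23 × 10^-5)^3 = 7.6 × 10^-21

7.6e-21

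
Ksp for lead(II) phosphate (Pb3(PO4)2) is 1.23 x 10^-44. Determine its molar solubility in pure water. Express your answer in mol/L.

Pb3(PO4)2(s) ⇌ 3 Pb^2+(aq) + 2 PO4^3-(aq)
Ksp = [Pb^2+]^3[PO4^3-]^2
Let s = molar solubility. Then [Pb^2+] = 3s and [PO4^3-] = 2s.
Ksp = (3s)^3(2s)^2 = 108s^5
s^5 = 1.23 x 10^-44 / 108, so s = 6.48 × 10^-10 M

s ≈ 6.48 × 10^-10 M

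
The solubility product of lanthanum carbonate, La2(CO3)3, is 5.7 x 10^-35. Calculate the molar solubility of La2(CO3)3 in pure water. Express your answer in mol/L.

s = 5.6e-8 M

La2(CO3)3(s) <=> 2 La^3+(aq) + 3 CO3^2-(aq)
Ksp = [La^3+]^2[CO3^2-]^3
Let s = molar solubility. Then [La^3+] = 2s and [CO3^2-] = 3s.
Substituting: Ksp = (2s)^2(3s)^3 = 108s^5
s = (5.7 x 10^-35 / 108)^(1/5) = 5.6 × 10^-8 M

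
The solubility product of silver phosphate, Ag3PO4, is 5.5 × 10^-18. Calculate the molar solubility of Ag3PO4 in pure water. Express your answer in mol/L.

s = 2.1 × 10^-5 M

Ag3PO4(s) ⇌ 3 Ag^+(aq) + PO4^3-(aq)
Ksp = [Ag^+]^3[PO4^3-]
If s mol/L of Ag3PO4 dissolves, [Ag^+] = 3s and [PO4^3-] = s.
So Ksp = (3s)^3 × s = 27s^4
s^4 = 5.5 × 10^-18 / 27, so s = 2.1 x 10^-5 M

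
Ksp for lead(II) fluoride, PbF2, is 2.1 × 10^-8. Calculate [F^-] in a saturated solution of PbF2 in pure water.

3.5 × 10^-3 M

PbF2(s) ⇌ Pb^2+(aq) + 2 F^-(aq)
Ksp = [Pb^2+][F^-]^2
For each mole of PbF2 that dissolves: [Pb^2+] = s, [F^-] = 2s.
Substituting: Ksp = s(2s)^2 = 4s^3
Solving, s = (2.1 × 10^-8/4)^(1/3) = 1.74 × 10^-3 M
[F^-] = 2s = 3.5 × 10^-3 M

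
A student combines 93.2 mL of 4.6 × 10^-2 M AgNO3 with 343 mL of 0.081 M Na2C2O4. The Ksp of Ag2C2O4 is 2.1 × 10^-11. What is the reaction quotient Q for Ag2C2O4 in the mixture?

Q ≈ 6.2 × 10^-6

Total volume = 93.2 + 343 = 436.2 mL.
[Ag^+] = 4.6 x 10^-2 × (93.2/436.2) = 9.83 x 10^-3 M
[C2O4^2-] = 8.1 × 10^-2 × (343/436.2) = 6.37 × 10^-2 M
Ag2C2O4(s) ⇌ 2 Ag^+(aq) + C2O4^2-(aq), so Q = [Ag^+]^2[C2O4^2-]
Q = (9.83 x 10^-3)^2(6.37 x 10^-2) = 6.2 x 10^-6
Q > Ksp, so Ag2C2O4 will precipitate.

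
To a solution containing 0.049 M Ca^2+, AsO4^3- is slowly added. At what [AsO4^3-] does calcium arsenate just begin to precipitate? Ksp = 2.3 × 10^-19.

4.4 × 10^-8 M

Ca3(AsO4)2(s) ⇌ 3 Ca^2+ + 2 AsO4^3-
Ksp = [Ca^2+]^3[AsO4^3-]^2
Precipitation begins when Q = Ksp. With [Ca^2+] = 0.049 M:
2.3 × 10^-19 = (0.049)^3 × [AsO4^3-]^2
[AsO4^3-] = (2.3 × 10^-19 / 1.18 × 10^-4)^(1/2) = 4.4 x 10^-8 M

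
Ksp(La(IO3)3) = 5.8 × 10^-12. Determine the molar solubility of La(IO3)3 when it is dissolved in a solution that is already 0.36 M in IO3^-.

1.2 × 10^-10 M

La(IO3)3(s) <=> La^3+(aq) + 3 IO3^-(aq)
Ksp = [La^3+][IO3^-]^3
Let s be the molar solubility in this solution. [La^3+] = s, [IO3^-] = 0.36 + 3s ≈ 0.36 (common-ion effect: IO3^- is already 0.36 M).
Ksp ≈ s × (0.36)^3
s = 1.2 × 10^-10 M
Check: 3s = 3.7 × 10^-10 ≪ 0.36, so the approximation is valid.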